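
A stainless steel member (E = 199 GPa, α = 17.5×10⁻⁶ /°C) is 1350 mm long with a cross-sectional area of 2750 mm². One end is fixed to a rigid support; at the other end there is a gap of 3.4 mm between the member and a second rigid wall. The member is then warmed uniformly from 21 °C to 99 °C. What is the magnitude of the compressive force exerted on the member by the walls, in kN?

Free thermal elongation = αΔT L = 17.5×10⁻⁶ × 78 × 1350 = 1.843 mm.
This is smaller than the 3.4 mm clearance, so the member expands freely without reaching the stop — the stress is zero.

P ≈ 0 kN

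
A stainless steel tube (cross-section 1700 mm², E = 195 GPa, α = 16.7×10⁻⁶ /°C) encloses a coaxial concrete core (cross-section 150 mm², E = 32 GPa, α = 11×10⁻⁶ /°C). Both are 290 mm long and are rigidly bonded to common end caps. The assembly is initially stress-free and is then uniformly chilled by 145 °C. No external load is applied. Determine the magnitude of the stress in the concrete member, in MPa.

σ ≈ 26.1 MPa (compressive)

The stainless steel has the larger α, so on cooling it would change length more than the concrete if both were free. The rigid plates force a common final length, so the stainless steel is put into tension and the concrete into compression, with equal and opposite forces P (no external load).
Equating the net (thermal + elastic) strains gives |α₁ − α₂|·ΔT = P·[1/(A₁E₁) + 1/(A₂E₂)].
|α₁ − α₂|·ΔT = 5.7×10⁻⁶ × 145 = 0.0008265.
1/(A₁E₁) + 1/(A₂E₂) = 1/(1700×195×10³) + 1/(150×32×10³) = 2.113×10⁻⁷ N⁻¹.
P = 0.0008265 / 2.113×10⁻⁷ = 3911 N = 3.911 kN.
σ_{concrete} = P/A₂ = 3911/150 = 26.07 MPa, compressive.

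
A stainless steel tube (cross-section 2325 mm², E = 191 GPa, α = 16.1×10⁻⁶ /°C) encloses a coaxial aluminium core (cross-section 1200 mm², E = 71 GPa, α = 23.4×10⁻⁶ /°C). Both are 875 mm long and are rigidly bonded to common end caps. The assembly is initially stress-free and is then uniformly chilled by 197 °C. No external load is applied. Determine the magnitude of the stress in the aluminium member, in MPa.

Both members must finish at the same length. With the larger α, the aluminium tends to over-contract; the plates restrain it, putting the aluminium in tension and the stainless steel in compression. With no external load the two internal forces are equal and opposite, magnitude P.
Equating the net (thermal + elastic) strains gives |α₁ − α₂|·ΔT = P·[1/(A₁E₁) + 1/(A₂E₂)].
|α₁ − α₂|·ΔT = 7.3×10⁻⁶ × 197 = 0.001438.
1/(A₁E₁) + 1/(A₂E₂) = 1/(2325×191×10³) + 1/(1200×71×10³) = 1.399×10⁻⁸ N⁻¹.
So P = 0.001438 / 1.399×10⁻⁸ = 102.8 kN.
σ_{aluminium} = P/A₂ = 102800/1200 = 85.67 MPa, tensile.

σ ≈ 85.7 MPa (tensile)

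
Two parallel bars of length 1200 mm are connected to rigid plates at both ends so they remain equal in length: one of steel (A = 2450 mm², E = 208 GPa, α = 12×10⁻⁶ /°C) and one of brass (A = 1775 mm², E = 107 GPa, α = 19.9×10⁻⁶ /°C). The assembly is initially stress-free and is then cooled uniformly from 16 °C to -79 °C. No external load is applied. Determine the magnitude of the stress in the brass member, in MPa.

σ ≈ 58.5 MPa (tensile)

Both members must finish at the same length. With the larger α, the brass tends to over-contract; the plates restrain it, putting the brass in tension and the steel in compression. With no external load the two internal forces are equal and opposite, magnitude P.
Compatibility of the two members (thermal + elastic change equal): (α₁ − α₂)ΔT = P·[1/(A₁E₁) + 1/(A₂E₂)].
|α₁ − α₂|·ΔT = 7.9×10⁻⁶ × 95 = 0.0007505.
1/(A₁E₁) + 1/(A₂E₂) = 1/(2450×208×10³) + 1/(1775×107×10³) = 7.228×10⁻⁹ N⁻¹.
So P = 0.0007505 / 7.228×10⁻⁹ = 103.8 kN.
σ_{brass} = P/A₂ = 103800/1775 = 58.5 MPa, tensile.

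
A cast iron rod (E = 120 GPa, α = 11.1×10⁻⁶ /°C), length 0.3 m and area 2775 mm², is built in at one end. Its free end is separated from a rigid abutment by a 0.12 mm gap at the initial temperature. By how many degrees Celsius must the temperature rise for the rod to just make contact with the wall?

ΔT ≈ 36 °C

The gap closes when αΔT L = 0.12 mm, since the rod is still unstressed at that instant.
So ΔT = g/(αL) = 0.12/(11.1×10⁻⁶ × 300) = 36.04 °C.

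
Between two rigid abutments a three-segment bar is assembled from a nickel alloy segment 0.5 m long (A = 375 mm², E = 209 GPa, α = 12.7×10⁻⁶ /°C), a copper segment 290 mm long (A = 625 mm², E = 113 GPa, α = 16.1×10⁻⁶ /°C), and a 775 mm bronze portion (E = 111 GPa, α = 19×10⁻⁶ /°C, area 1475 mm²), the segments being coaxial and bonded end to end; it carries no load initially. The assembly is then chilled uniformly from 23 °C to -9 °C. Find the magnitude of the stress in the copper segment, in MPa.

With the walls removed the bar would change length by δ_free = Σ αᵢΔT Lᵢ = 12.7×10⁻⁶×32×500 + 16.1×10⁻⁶×32×290 + 19×10⁻⁶×32×775 = 0.8238 mm.
The walls prevent any net length change, so an axial force P (same in every segment) develops. Compatibility: P · Σ Lᵢ/(AᵢEᵢ) = δ_free.
The series flexibility is Σ Lᵢ/(AᵢEᵢ) = 500/(375×209×10³) + 290/(625×113×10³) + 775/(1475×111×10³) = 1.522×10⁻⁵ mm/N.
P = 0.8238 / 1.522×10⁻⁵ = 54130 N = 54.13 kN, tensile.
σ_{copper} = P / A = 54130 / 625 = 86.61 MPa.

σ ≈ 86.6 MPa (tensile)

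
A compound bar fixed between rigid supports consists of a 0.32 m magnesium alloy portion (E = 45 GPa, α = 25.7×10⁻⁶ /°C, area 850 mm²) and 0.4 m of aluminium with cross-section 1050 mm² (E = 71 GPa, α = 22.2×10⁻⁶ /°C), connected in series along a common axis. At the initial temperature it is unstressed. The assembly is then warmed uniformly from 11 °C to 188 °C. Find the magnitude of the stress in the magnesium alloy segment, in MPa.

σ ≈ 259 MPa (compressive)

If the supports were absent, the total length change would be Σ αᵢΔT Lᵢ = 25.7×10⁻⁶×177×320 + 22.2×10⁻⁶×177×400 = 3.027 mm.
The rigid supports impose zero overall length change; the single axial force P common to all segments must satisfy P Σ Lᵢ/(AᵢEᵢ) = δ_free.
The series flexibility is Σ Lᵢ/(AᵢEᵢ) = 320/(850×45×10³) + 400/(1050×71×10³) = 1.373×10⁻⁵ mm/N.
P = 3.027 / 1.373×10⁻⁵ = 220500 N = 220.5 kN, compressive.
σ_{magnesium alloy} = P / A = 220500 / 850 = 259.4 MPa.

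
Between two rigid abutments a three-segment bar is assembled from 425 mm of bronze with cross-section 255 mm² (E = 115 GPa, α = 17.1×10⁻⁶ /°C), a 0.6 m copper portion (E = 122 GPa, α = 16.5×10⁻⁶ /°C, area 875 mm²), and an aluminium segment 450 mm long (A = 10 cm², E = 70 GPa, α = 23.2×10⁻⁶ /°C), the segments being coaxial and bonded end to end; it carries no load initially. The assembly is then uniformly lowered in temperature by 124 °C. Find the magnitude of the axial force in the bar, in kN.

P ≈ 129 kN (tensile)

If the supports were absent, the total length change would be Σ αᵢΔT Lᵢ = 17.1×10⁻⁶×124×425 + 16.5×10⁻⁶×124×600 + 23.2×10⁻⁶×124×450 = 3.423 mm.
The walls prevent any net length change, so an axial force P (same in every segment) develops. Compatibility: P · Σ Lᵢ/(AᵢEᵢ) = δ_free.
Σ Lᵢ/(AᵢEᵢ) = 425/(255×115×10³) + 600/(875×122×10³) + 450/(1000×70×10³) = 2.654×10⁻⁵ mm/N.
So P = 3.423 / 2.654×10⁻⁵ = 129 kN, tensile.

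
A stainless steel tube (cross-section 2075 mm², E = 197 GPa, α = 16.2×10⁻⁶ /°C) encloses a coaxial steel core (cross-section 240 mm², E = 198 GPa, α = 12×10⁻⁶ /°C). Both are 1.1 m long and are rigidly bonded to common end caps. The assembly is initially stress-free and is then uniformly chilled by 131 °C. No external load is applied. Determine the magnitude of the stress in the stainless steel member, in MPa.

The stainless steel has the larger α, so on cooling it would change length more than the steel if both were free. The rigid plates force a common final length, so the stainless steel is put into tension and the steel into compression, with equal and opposite forces P (no external load).
Compatibility of the two members (thermal + elastic change equal): (α₁ − α₂)ΔT = P·[1/(A₁E₁) + 1/(A₂E₂)].
|α₁ − α₂|·ΔT = 4.2×10⁻⁶ × 131 = 0.0005502.
1/(A₁E₁) + 1/(A₂E₂) = 1/(2075×197×10³) + 1/(240×198×10³) = 2.349×10⁻⁸ N⁻¹.
P = 0.0005502 / 2.349×10⁻⁸ = 23420 N = 23.42 kN.
σ_{stainless steel} = P/A₁ = 23420/2075 = 11.29 MPa, tensile.

σ ≈ 11.3 MPa (tensile)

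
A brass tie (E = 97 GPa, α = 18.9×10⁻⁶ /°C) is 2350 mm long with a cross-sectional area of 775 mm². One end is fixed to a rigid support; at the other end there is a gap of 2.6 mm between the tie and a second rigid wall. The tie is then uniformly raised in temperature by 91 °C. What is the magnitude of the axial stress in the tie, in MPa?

If the wall were absent the tie would grow by αΔT L = 18.9×10⁻⁶ × 91 × 2350 = 4.042 mm.
The gap closes (δ_free > 2.6 mm) and the wall then resists a further 4.042 − 2.6 = 1.442 mm of expansion.
So σ = E(δ_free − g)/L = 97×10³ × 1.442/2350 = 59.51 MPa.

σ ≈ 59.5 MPa (compressive)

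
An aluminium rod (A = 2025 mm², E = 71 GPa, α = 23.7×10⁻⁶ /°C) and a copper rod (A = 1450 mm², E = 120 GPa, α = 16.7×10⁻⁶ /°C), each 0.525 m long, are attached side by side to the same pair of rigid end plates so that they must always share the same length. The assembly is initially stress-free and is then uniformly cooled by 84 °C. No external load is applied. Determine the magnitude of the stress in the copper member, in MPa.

The aluminium has the larger α, so on cooling it would change length more than the copper if both were free. The rigid plates force a common final length, so the aluminium is put into tension and the copper into compression, with equal and opposite forces P (no external load).
Equating the net (thermal + elastic) strains gives |α₁ − α₂|·ΔT = P·[1/(A₁E₁) + 1/(A₂E₂)].
|α₁ − α₂|·ΔT = 7×10⁻⁶ × 84 = 0.000588.
1/(A₁E₁) + 1/(A₂E₂) = 1/(2025×71×10³) + 1/(1450×120×10³) = 1.27×10⁻⁸ N⁻¹.
P = 0.000588 / 1.27×10⁻⁸ = 46290 N = 46.29 kN.
σ_{copper} = P/A₂ = 46290/1450 = 31.92 MPa, compressive.

σ ≈ 31.9 MPa (compressive)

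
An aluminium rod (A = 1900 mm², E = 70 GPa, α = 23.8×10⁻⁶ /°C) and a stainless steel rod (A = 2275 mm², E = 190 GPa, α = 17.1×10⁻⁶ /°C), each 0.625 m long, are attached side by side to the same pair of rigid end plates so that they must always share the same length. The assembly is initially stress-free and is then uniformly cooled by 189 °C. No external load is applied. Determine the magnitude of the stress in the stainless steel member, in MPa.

The aluminium has the larger α, so on cooling it would change length more than the stainless steel if both were free. The rigid plates force a common final length, so the aluminium is put into tension and the stainless steel into compression, with equal and opposite forces P (no external load).
Setting the final lengths equal and cancelling L: (α₁ − α₂)ΔT = P/(A₁E₁) + P/(A₂E₂).
|α₁ − α₂|·ΔT = 6.7×10⁻⁶ × 189 = 0.001266.
1/(A₁E₁) + 1/(A₂E₂) = 1/(1900×70×10³) + 1/(2275×190×10³) = 9.832×10⁻⁹ N⁻¹.
P = 0.001266 / 9.832×10⁻⁹ = 128800 N = 128.8 kN.
σ_{stainless steel} = P/A₂ = 128800/2275 = 56.61 MPa, compressive.

σ ≈ 56.6 MPa (compressive)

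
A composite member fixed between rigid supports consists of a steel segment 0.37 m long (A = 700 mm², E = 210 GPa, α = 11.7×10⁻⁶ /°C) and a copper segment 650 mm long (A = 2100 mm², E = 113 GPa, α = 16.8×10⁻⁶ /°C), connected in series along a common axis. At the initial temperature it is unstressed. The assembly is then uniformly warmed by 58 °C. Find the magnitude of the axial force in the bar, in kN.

If the supports were absent, the total length change would be Σ αᵢΔT Lᵢ = 11.7×10⁻⁶×58×370 + 16.8×10⁻⁶×58×650 = 0.8844 mm.
Since the ends are fixed, an axial force P builds up, equal in every segment, with P · Σ Lᵢ/(AᵢEᵢ) = δ_free.
The series flexibility is Σ Lᵢ/(AᵢEᵢ) = 370/(700×210×10³) + 650/(2100×113×10³) = 5.256×10⁻⁶ mm/N.
P = 0.8844 / 5.256×10⁻⁶ = 168300 N = 168.3 kN, compressive.

P ≈ 168 kN (compressive)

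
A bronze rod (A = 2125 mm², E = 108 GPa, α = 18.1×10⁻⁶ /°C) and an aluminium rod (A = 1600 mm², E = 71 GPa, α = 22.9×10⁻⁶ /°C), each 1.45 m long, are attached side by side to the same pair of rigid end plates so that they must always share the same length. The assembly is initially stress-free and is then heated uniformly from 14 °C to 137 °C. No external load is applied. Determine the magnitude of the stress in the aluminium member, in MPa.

σ ≈ 28 MPa (compressive)

Both members must finish at the same length. With the larger α, the aluminium tends to over-expand; the plates restrain it, putting the aluminium in compression and the bronze in tension. With no external load the two internal forces are equal and opposite, magnitude P.
Setting the final lengths equal and cancelling L: (α₁ − α₂)ΔT = P/(A₁E₁) + P/(A₂E₂).
|α₁ − α₂|·ΔT = 4.8×10⁻⁶ × 123 = 0.0005904.
1/(A₁E₁) + 1/(A₂E₂) = 1/(2125×108×10³) + 1/(1600×71×10³) = 1.316×10⁻⁸ N⁻¹.
So P = 0.0005904 / 1.316×10⁻⁸ = 44.86 kN.
σ_{aluminium} = P/A₂ = 44860/1600 = 28.04 MPa, compressive.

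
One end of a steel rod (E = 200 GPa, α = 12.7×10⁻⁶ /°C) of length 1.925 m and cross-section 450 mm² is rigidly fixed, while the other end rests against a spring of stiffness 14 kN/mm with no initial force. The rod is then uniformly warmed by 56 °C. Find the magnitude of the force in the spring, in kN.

If the spring were absent the rod would lengthen by αΔT L = 12.7×10⁻⁶ × 56 × 1925 = 1.369 mm.
With a force P in the spring, the elastic change of the rod is PL/(AE) and that of the spring is P/k; compatibility requires their sum to equal δ_free.
So P = δ_free / [L/(AE) + 1/k] = 1.369 / [ 1925/(450×200×10³) + 1/(14×10³) ].
P = 1.369 / 9.282×10⁻⁵ = 14750 N.

P ≈ 14.8 kN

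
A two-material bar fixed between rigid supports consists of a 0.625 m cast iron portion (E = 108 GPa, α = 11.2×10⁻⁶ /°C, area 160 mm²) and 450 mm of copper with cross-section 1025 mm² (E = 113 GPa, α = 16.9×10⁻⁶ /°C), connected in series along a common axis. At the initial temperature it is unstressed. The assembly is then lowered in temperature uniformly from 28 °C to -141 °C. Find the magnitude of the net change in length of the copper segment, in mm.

If the supports were absent, the total length change would be Σ αᵢΔT Lᵢ = 11.2×10⁻⁶×169×625 + 16.9×10⁻⁶×169×450 = 2.468 mm.
Since the ends are fixed, an axial force P builds up, equal in every segment, with P · Σ Lᵢ/(AᵢEᵢ) = δ_free.
The series flexibility is Σ Lᵢ/(AᵢEᵢ) = 625/(160×108×10³) + 450/(1025×113×10³) = 4.005×10⁻⁵ mm/N.
P = 2.468 / 4.005×10⁻⁵ = 61620 N = 61.62 kN, tensile.
For the copper segment, free thermal change = 16.9×10⁻⁶×169×450 = 1.285 mm and elastic change from P = 61620×450/(1025×113×10³) = 0.2394 mm; these oppose, so the net change is 1.05 mm (segment shortens).

|ΔL| ≈ 1.05 mm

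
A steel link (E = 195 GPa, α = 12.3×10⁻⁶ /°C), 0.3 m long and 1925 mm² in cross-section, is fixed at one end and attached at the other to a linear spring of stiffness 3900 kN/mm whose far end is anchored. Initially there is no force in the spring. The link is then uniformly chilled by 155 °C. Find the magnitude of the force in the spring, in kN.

P ≈ 542 kN

If the spring were absent the link would shorten by αΔT L = 12.3×10⁻⁶ × 155 × 300 = 0.572 mm.
With a force P in the spring, the elastic change of the link is PL/(AE) and that of the spring is P/k; compatibility requires their sum to equal δ_free.
So P = δ_free / [L/(AE) + 1/k] = 0.572 / [ 300/(1925×195×10³) + 1/(3900×10³) ].
P = 0.572 / 1.056×10⁻⁶ = 541800 N.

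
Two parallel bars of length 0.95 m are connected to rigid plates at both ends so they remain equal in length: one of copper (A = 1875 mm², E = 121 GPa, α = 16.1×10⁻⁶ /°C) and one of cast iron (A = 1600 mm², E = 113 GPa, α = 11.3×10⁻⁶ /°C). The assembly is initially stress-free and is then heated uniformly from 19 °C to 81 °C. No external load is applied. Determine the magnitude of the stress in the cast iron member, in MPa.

The copper has the larger α, so on heating it would change length more than the cast iron if both were free. The rigid plates force a common final length, so the copper is put into compression and the cast iron into tension, with equal and opposite forces P (no external load).
Equating the net (thermal + elastic) strains gives |α₁ − α₂|·ΔT = P·[1/(A₁E₁) + 1/(A₂E₂)].
|α₁ − α₂|·ΔT = 4.8×10⁻⁶ × 62 = 0.0002976.
1/(A₁E₁) + 1/(A₂E₂) = 1/(1875×121×10³) + 1/(1600×113×10³) = 9.939×10⁻⁹ N⁻¹.
P = 0.0002976 / 9.939×10⁻⁹ = 29940 N = 29.94 kN.
σ_{cast iron} = P/A₂ = 29940/1600 = 18.71 MPa, tensile.

σ ≈ 18.7 MPa (tensile)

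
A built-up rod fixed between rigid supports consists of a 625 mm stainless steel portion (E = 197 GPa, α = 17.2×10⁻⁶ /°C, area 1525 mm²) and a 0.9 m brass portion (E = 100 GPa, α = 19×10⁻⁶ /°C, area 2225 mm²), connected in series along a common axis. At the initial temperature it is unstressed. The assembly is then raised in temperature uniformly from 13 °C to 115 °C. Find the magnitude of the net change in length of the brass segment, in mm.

|ΔL| ≈ 0.132 mm

Free thermal expansion of the whole bar: Σ αᵢΔT Lᵢ = 17.2×10⁻⁶×102×625 + 19×10⁻⁶×102×900 = 2.841 mm.
The walls prevent any net length change, so an axial force P (same in every segment) develops. Compatibility: P · Σ Lᵢ/(AᵢEᵢ) = δ_free.
Σ Lᵢ/(AᵢEᵢ) = 625/(1525×197×10³) + 900/(2225×100×10³) = 6.125×10⁻⁶ mm/N.
Hence P = δ_free / Σ(L/AE) = 2.841/6.125×10⁻⁶ = 463.8 kN (compressive).
For the brass segment, free thermal change = 19×10⁻⁶×102×900 = 1.744 mm and elastic change from P = 463800×900/(2225×100×10³) = 1.876 mm; these oppose, so the net change is 0.132 mm (segment shortens).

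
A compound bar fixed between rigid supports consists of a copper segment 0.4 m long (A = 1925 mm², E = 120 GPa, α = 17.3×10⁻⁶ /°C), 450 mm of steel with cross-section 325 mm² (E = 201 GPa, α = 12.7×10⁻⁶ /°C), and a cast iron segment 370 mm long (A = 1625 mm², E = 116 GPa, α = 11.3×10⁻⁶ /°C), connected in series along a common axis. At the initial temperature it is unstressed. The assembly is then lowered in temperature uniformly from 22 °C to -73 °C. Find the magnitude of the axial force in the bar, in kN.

P ≈ 151 kN (tensile)

With the walls removed the bar would change length by δ_free = Σ αᵢΔT Lᵢ = 17.3×10⁻⁶×95×400 + 12.7×10⁻⁶×95×450 + 11.3×10⁻⁶×95×370 = 1.598 mm.
Since the ends are fixed, an axial force P builds up, equal in every segment, with P · Σ Lᵢ/(AᵢEᵢ) = δ_free.
Σ Lᵢ/(AᵢEᵢ) = 400/(1925×120×10³) + 450/(325×201×10³) + 370/(1625×116×10³) = 1.058×10⁻⁵ mm/N.
P = 1.598 / 1.058×10⁻⁵ = 151000 N = 151 kN, tensile.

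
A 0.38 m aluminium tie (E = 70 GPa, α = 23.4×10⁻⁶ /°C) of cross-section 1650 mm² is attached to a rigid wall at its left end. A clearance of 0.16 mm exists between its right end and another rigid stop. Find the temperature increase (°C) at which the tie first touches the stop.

Contact occurs when the free expansion equals the gap: αΔT L = 0.16 mm.
ΔT = 0.16 / (23.4×10⁻⁶ × 380) = 17.99 °C.

ΔT ≈ 18 °C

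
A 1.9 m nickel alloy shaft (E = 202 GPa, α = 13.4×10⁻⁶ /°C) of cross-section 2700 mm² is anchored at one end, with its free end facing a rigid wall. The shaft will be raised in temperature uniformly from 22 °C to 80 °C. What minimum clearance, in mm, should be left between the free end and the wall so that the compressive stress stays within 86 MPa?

Free expansion if unrestrained: δ_free = αΔT L = 13.4×10⁻⁶ × 58 × 1900 = 1.477 mm.
A stress of 86 MPa corresponds to the wall pushing the shaft back by σL/E = 86×1900/(202×10³) = 0.8089 mm.
The gap must absorb the remainder: g_min = 1.477 − 0.8089 = 0.6678 mm.

g ≈ 0.668 mm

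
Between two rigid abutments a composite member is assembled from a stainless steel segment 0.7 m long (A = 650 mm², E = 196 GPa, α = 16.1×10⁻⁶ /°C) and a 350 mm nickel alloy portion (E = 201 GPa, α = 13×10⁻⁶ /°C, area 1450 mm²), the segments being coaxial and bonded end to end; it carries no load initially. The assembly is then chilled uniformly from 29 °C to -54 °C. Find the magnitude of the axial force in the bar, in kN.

Free thermal contraction of the whole bar: Σ αᵢΔT Lᵢ = 16.1×10⁻⁶×83×700 + 13×10⁻⁶×83×350 = 1.313 mm.
Since the ends are fixed, an axial force P builds up, equal in every segment, with P · Σ Lᵢ/(AᵢEᵢ) = δ_free.
The series flexibility is Σ Lᵢ/(AᵢEᵢ) = 700/(650×196×10³) + 350/(1450×201×10³) = 6.695×10⁻⁶ mm/N.
P = 1.313 / 6.695×10⁻⁶ = 196100 N = 196.1 kN, tensile.

P ≈ 196 kN (tensile)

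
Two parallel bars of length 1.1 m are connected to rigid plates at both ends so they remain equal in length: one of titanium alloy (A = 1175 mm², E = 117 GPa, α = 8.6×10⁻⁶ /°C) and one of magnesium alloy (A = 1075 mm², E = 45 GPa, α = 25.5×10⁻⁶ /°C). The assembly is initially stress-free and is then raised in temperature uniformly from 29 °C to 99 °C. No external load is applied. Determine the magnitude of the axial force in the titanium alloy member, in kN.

P ≈ 42.3 kN (tensile in the titanium alloy)

The magnesium alloy has the larger α, so on heating it would change length more than the titanium alloy if both were free. The rigid plates force a common final length, so the magnesium alloy is put into compression and the titanium alloy into tension, with equal and opposite forces P (no external load).
Compatibility of the two members (thermal + elastic change equal): (α₁ − α₂)ΔT = P·[1/(A₁E₁) + 1/(A₂E₂)].
|α₁ − α₂|·ΔT = 16.9×10⁻⁶ × 70 = 0.001183.
1/(A₁E₁) + 1/(A₂E₂) = 1/(1175×117×10³) + 1/(1075×45×10³) = 2.795×10⁻⁸ N⁻¹.
P = 0.001183 / 2.795×10⁻⁸ = 42330 N = 42.33 kN.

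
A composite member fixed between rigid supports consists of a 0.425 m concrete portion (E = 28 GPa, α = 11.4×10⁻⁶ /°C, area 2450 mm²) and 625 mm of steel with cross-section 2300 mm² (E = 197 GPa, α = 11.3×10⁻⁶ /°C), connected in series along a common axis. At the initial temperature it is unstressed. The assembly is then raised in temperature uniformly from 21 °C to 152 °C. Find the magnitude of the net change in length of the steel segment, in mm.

With the walls removed the bar would change length by δ_free = Σ αᵢΔT Lᵢ = 11.4×10⁻⁶×131×425 + 11.3×10⁻⁶×131×625 = 1.56 mm.
The rigid supports impose zero overall length change; the single axial force P common to all segments must satisfy P Σ Lᵢ/(AᵢEᵢ) = δ_free.
The series flexibility is Σ Lᵢ/(AᵢEᵢ) = 425/(2450×28×10³) + 625/(2300×197×10³) = 7.575×10⁻⁶ mm/N.
Hence P = δ_free / Σ(L/AE) = 1.56/7.575×10⁻⁶ = 205.9 kN (compressive).
For the steel segment, free thermal change = 11.3×10⁻⁶×131×625 = 0.9252 mm and elastic change from P = 205900×625/(2300×197×10³) = 0.2841 mm; these oppose, so the net change is 0.641 mm (segment lengthens).

|ΔL| ≈ 0.641 mm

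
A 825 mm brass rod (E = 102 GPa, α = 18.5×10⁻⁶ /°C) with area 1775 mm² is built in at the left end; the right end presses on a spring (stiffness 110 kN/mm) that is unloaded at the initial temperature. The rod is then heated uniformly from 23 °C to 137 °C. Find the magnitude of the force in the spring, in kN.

P ≈ 127 kN

If the spring were absent the rod would lengthen by αΔT L = 18.5×10⁻⁶ × 114 × 825 = 1.74 mm.
Let P be the compressive force at the spring. The rod shortens elastically by PL/(AE) and the spring compresses by P/k; together these equal δ_free.
P [ L/(AE) + 1/k ] = δ_free → P [ 825/(1775×102×10³) + 1/(110×10³) ] = 1.74.
P = 1.74 / 1.365×10⁻⁵ = 127500 N.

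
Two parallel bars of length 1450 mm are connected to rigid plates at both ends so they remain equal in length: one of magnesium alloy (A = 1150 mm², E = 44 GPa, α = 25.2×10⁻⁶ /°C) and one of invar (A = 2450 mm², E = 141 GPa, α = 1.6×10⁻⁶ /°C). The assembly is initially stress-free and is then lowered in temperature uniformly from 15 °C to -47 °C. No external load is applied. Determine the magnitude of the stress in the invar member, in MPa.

Equilibrium of a rigid end plate with no external load gives equal and opposite internal forces ±P in the two members. Since α_{magnesium alloy} > α_{invar}, cooling drives the magnesium alloy into tension and the invar into compression.
Setting the final lengths equal and cancelling L: (α₁ − α₂)ΔT = P/(A₁E₁) + P/(A₂E₂).
|α₁ − α₂|·ΔT = 23.6×10⁻⁶ × 62 = 0.001463.
1/(A₁E₁) + 1/(A₂E₂) = 1/(1150×44×10³) + 1/(2450×141×10³) = 2.266×10⁻⁸ N⁻¹.
So P = 0.001463 / 2.266×10⁻⁸ = 64.58 kN.
σ_{invar} = P/A₂ = 64580/2450 = 26.36 MPa, compressive.

σ ≈ 26.4 MPa (compressive)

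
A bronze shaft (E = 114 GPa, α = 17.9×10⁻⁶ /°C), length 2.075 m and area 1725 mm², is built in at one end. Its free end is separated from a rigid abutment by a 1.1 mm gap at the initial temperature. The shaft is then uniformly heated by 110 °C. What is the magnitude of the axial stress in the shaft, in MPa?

σ ≈ 164 MPa (compressive)

If the wall were absent the shaft would grow by αΔT L = 17.9×10⁻⁶ × 110 × 2075 = 4.086 mm.
The gap closes (δ_free > 1.1 mm) and the wall then resists a further 4.086 − 1.1 = 2.986 mm of expansion.
Compatibility: PL/(AE) = 2.986 mm, so σ = P/A = E × (2.986/2075) = 164 MPa.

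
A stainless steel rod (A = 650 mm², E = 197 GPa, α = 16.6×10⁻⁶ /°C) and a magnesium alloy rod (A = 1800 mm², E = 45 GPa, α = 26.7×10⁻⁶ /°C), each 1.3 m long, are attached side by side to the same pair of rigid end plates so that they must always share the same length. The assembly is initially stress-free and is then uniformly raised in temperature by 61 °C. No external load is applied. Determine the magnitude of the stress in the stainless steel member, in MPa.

σ ≈ 47 MPa (tensile)

The magnesium alloy has the larger α, so on heating it would change length more than the stainless steel if both were free. The rigid plates force a common final length, so the magnesium alloy is put into compression and the stainless steel into tension, with equal and opposite forces P (no external load).
Equating the net (thermal + elastic) strains gives |α₁ − α₂|·ΔT = P·[1/(A₁E₁) + 1/(A₂E₂)].
|α₁ − α₂|·ΔT = 10.1×10⁻⁶ × 61 = 0.0006161.
1/(A₁E₁) + 1/(A₂E₂) = 1/(650×197×10³) + 1/(1800×45×10³) = 2.016×10⁻⁸ N⁻¹.
So P = 0.0006161 / 2.016×10⁻⁸ = 30.57 kN.
σ_{stainless steel} = P/A₁ = 30570/650 = 47.03 MPa, tensile.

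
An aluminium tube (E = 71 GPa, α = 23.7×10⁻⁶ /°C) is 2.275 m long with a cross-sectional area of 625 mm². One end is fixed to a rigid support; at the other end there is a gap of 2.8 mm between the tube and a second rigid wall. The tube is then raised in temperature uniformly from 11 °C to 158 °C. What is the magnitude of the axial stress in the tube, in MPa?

σ ≈ 160 MPa (compressive)

Unrestrained expansion: δ_free = αΔT L = 23.7×10⁻⁶ × 147 × 2275 = 7.926 mm.
This exceeds the 2.8 mm gap, so the wall pushes back. The portion of expansion that must be recovered elastically is δ_free − gap = 7.926 − 2.8 = 5.126 mm.
Compatibility: PL/(AE) = 5.126 mm, so σ = P/A = E × (5.126/2275) = 160 MPa.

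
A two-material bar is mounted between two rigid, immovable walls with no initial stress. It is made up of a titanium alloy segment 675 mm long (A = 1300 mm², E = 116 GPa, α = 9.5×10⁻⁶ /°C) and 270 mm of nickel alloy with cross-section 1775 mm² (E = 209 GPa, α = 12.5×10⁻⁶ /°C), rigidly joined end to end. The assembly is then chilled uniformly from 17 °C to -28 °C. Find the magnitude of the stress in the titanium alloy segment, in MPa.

σ ≈ 65.1 MPa (tensile)

If the supports were absent, the total length change would be Σ αᵢΔT Lᵢ = 9.5×10⁻⁶×45×675 + 12.5×10⁻⁶×45×270 = 0.4404 mm.
The walls prevent any net length change, so an axial force P (same in every segment) develops. Compatibility: P · Σ Lᵢ/(AᵢEᵢ) = δ_free.
Σ Lᵢ/(AᵢEᵢ) = 675/(1300×116×10³) + 270/(1775×209×10³) = 5.204×10⁻⁶ mm/N.
Hence P = δ_free / Σ(L/AE) = 0.4404/5.204×10⁻⁶ = 84.64 kN (tensile).
σ_{titanium alloy} = P / A = 84640 / 1300 = 65.1 MPa.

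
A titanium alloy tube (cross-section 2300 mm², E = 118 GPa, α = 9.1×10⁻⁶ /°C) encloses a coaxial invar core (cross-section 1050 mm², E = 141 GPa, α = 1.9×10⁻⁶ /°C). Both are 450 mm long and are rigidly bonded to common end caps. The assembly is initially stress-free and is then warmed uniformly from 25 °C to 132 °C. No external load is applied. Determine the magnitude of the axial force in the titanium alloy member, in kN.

P ≈ 73.8 kN (compressive in the titanium alloy)

Equilibrium of a rigid end plate with no external load gives equal and opposite internal forces ±P in the two members. Since α_{titanium alloy} > α_{invar}, heating drives the titanium alloy into compression and the invar into tension.
Equating the net (thermal + elastic) strains gives |α₁ − α₂|·ΔT = P·[1/(A₁E₁) + 1/(A₂E₂)].
|α₁ − α₂|·ΔT = 7.2×10⁻⁶ × 107 = 0.0007704.
1/(A₁E₁) + 1/(A₂E₂) = 1/(2300×118×10³) + 1/(1050×141×10³) = 1.044×10⁻⁸ N⁻¹.
So P = 0.0007704 / 1.044×10⁻⁸ = 73.8 kN.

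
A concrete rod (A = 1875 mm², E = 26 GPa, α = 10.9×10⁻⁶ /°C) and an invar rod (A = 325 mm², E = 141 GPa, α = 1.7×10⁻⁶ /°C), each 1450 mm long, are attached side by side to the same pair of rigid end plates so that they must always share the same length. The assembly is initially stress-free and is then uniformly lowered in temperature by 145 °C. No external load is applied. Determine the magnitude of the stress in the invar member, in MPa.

The concrete has the larger α, so on cooling it would change length more than the invar if both were free. The rigid plates force a common final length, so the concrete is put into tension and the invar into compression, with equal and opposite forces P (no external load).
Equating the net (thermal + elastic) strains gives |α₁ − α₂|·ΔT = P·[1/(A₁E₁) + 1/(A₂E₂)].
|α₁ − α₂|·ΔT = 9.2×10⁻⁶ × 145 = 0.001334.
1/(A₁E₁) + 1/(A₂E₂) = 1/(1875×26×10³) + 1/(325×141×10³) = 4.233×10⁻⁸ N⁻¹.
P = 0.001334 / 4.233×10⁻⁸ = 31510 N = 31.51 kN.
σ_{invar} = P/A₂ = 31510/325 = 96.96 MPa, compressive.

σ ≈ 97 MPa (compressive)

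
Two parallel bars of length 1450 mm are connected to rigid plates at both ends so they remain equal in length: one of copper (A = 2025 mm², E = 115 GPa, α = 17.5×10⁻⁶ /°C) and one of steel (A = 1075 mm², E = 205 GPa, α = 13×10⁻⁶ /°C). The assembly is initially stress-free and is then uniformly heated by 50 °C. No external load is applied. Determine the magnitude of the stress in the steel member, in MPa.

σ ≈ 23.7 MPa (tensile)

Both members must finish at the same length. With the larger α, the copper tends to over-expand; the plates restrain it, putting the copper in compression and the steel in tension. With no external load the two internal forces are equal and opposite, magnitude P.
Setting the final lengths equal and cancelling L: (α₁ − α₂)ΔT = P/(A₁E₁) + P/(A₂E₂).
|α₁ − α₂|·ΔT = 4.5×10⁻⁶ × 50 = 0.000225.
1/(A₁E₁) + 1/(A₂E₂) = 1/(2025×115×10³) + 1/(1075×205×10³) = 8.832×10⁻⁹ N⁻¹.
So P = 0.000225 / 8.832×10⁻⁹ = 25.48 kN.
σ_{steel} = P/A₂ = 25480/1075 = 23.7 MPa, tensile.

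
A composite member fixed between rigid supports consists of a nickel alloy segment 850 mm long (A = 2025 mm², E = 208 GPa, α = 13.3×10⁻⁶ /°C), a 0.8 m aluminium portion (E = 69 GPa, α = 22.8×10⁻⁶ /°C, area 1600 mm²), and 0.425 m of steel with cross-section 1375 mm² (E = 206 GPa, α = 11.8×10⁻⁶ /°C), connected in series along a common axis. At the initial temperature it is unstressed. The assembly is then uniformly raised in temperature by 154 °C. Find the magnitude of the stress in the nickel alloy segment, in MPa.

With the walls removed the bar would change length by δ_free = Σ αᵢΔT Lᵢ = 13.3×10⁻⁶×154×850 + 22.8×10⁻⁶×154×800 + 11.8×10⁻⁶×154×425 = 5.322 mm.
Since the ends are fixed, an axial force P builds up, equal in every segment, with P · Σ Lᵢ/(AᵢEᵢ) = δ_free.
The series flexibility is Σ Lᵢ/(AᵢEᵢ) = 850/(2025×208×10³) + 800/(1600×69×10³) + 425/(1375×206×10³) = 1.076×10⁻⁵ mm/N.
So P = 5.322 / 1.076×10⁻⁵ = 494.4 kN, compressive.
σ_{nickel alloy} = P / A = 494400 / 2025 = 244.2 MPa.

σ ≈ 244 MPa (compressive)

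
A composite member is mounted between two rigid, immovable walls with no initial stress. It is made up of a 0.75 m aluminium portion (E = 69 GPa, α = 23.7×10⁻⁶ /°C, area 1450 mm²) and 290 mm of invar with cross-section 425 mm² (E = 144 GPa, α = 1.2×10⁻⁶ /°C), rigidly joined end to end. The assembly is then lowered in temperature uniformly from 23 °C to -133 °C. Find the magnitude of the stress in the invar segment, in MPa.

σ ≈ 544 MPa (tensile)

Free thermal contraction of the whole bar: Σ αᵢΔT Lᵢ = 23.7×10⁻⁶×156×750 + 1.2×10⁻⁶×156×290 = 2.827 mm.
The rigid supports impose zero overall length change; the single axial force P common to all segments must satisfy P Σ Lᵢ/(AᵢEᵢ) = δ_free.
Σ Lᵢ/(AᵢEᵢ) = 750/(1450×69×10³) + 290/(425×144×10³) = 1.223×10⁻⁵ mm/N.
P = 2.827 / 1.223×10⁻⁵ = 231100 N = 231.1 kN, tensile.
σ_{invar} = P / A = 231100 / 425 = 543.7 MPa.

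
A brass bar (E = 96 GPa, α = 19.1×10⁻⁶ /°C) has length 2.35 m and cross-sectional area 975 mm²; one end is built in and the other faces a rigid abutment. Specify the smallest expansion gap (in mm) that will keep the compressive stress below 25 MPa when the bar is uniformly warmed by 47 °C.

g ≈ 1.5 mm

Free expansion if unrestrained: δ_free = αΔT L = 19.1×10⁻⁶ × 47 × 2350 = 2.11 mm.
A stress of 25 MPa corresponds to the wall pushing the bar back by σL/E = 25×2350/(96×10³) = 0.612 mm.
The gap must absorb the remainder: g_min = 2.11 − 0.612 = 1.498 mm.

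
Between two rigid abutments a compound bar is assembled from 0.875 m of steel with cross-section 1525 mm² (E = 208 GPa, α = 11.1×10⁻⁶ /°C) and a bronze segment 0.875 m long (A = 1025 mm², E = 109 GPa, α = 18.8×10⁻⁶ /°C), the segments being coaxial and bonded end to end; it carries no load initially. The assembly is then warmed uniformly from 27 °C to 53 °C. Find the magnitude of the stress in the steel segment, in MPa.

σ ≈ 42.1 MPa (compressive)

With the walls removed the bar would change length by δ_free = Σ αᵢΔT Lᵢ = 11.1×10⁻⁶×26×875 + 18.8×10⁻⁶×26×875 = 0.6802 mm.
Since the ends are fixed, an axial force P builds up, equal in every segment, with P · Σ Lᵢ/(AᵢEᵢ) = δ_free.
The series flexibility is Σ Lᵢ/(AᵢEᵢ) = 875/(1525×208×10³) + 875/(1025×109×10³) = 1.059×10⁻⁵ mm/N.
So P = 0.6802 / 1.059×10⁻⁵ = 64.23 kN, compressive.
σ_{steel} = P / A = 64230 / 1525 = 42.12 MPa.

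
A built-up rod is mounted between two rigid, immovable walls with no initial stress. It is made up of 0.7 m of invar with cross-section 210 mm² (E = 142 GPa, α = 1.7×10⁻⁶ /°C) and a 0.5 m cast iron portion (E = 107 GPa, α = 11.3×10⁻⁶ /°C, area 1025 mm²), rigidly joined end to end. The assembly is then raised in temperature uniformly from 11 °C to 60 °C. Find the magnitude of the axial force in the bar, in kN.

Free thermal expansion of the whole bar: Σ αᵢΔT Lᵢ = 1.7×10⁻⁶×49×700 + 11.3×10⁻⁶×49×500 = 0.3352 mm.
The rigid supports impose zero overall length change; the single axial force P common to all segments must satisfy P Σ Lᵢ/(AᵢEᵢ) = δ_free.
Σ Lᵢ/(AᵢEᵢ) = 700/(210×142×10³) + 500/(1025×107×10³) = 2.803×10⁻⁵ mm/N.
P = 0.3352 / 2.803×10⁻⁵ = 11960 N = 11.96 kN, compressive.

P ≈ 12 kN (compressive)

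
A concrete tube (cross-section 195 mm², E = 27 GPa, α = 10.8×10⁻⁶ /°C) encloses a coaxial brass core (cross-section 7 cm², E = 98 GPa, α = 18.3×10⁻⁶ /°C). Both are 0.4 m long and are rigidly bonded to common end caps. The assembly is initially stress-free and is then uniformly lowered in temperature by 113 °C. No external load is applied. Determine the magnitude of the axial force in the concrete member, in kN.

Both members must finish at the same length. With the larger α, the brass tends to over-contract; the plates restrain it, putting the brass in tension and the concrete in compression. With no external load the two internal forces are equal and opposite, magnitude P.
Setting the final lengths equal and cancelling L: (α₁ − α₂)ΔT = P/(A₁E₁) + P/(A₂E₂).
|α₁ − α₂|·ΔT = 7.5×10⁻⁶ × 113 = 0.0008475.
1/(A₁E₁) + 1/(A₂E₂) = 1/(195×27×10³) + 1/(700×98×10³) = 2.045×10⁻⁷ N⁻¹.
So P = 0.0008475 / 2.045×10⁻⁷ = 4.144 kN.

P ≈ 4.14 kN (compressive in the concrete)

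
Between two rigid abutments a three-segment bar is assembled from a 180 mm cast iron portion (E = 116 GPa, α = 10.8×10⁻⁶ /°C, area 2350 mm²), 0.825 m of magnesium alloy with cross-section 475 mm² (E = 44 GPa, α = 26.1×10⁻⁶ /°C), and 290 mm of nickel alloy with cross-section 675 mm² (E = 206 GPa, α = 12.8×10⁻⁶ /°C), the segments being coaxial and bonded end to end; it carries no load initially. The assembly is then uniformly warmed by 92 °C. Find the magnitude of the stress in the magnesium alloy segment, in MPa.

If the supports were absent, the total length change would be Σ αᵢΔT Lᵢ = 10.8×10⁻⁶×92×180 + 26.1×10⁻⁶×92×825 + 12.8×10⁻⁶×92×290 = 2.501 mm.
The walls prevent any net length change, so an axial force P (same in every segment) develops. Compatibility: P · Σ Lᵢ/(AᵢEᵢ) = δ_free.
Σ Lᵢ/(AᵢEᵢ) = 180/(2350×116×10³) + 825/(475×44×10³) + 290/(675×206×10³) = 4.222×10⁻⁵ mm/N.
So P = 2.501 / 4.222×10⁻⁵ = 59.25 kN, compressive.
σ_{magnesium alloy} = P / A = 59250 / 475 = 124.7 MPa.

σ ≈ 125 MPa (compressive)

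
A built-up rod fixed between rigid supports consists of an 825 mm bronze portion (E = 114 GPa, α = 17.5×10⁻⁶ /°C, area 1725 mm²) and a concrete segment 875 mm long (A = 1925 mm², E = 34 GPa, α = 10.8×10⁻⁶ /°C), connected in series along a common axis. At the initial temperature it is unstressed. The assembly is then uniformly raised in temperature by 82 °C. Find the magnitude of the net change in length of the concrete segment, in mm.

|ΔL| ≈ 0.716 mm

Free thermal expansion of the whole bar: Σ αᵢΔT Lᵢ = 17.5×10⁻⁶×82×825 + 10.8×10⁻⁶×82×875 = 1.959 mm.
The rigid supports impose zero overall length change; the single axial force P common to all segments must satisfy P Σ Lᵢ/(AᵢEᵢ) = δ_free.
The series flexibility is Σ Lᵢ/(AᵢEᵢ) = 825/(1725×114×10³) + 875/(1925×34×10³) = 1.756×10⁻⁵ mm/N.
So P = 1.959 / 1.756×10⁻⁵ = 111.5 kN, compressive.
For the concrete segment, free thermal change = 10.8×10⁻⁶×82×875 = 0.7749 mm and elastic change from P = 111500×875/(1925×34×10³) = 1.491 mm; these oppose, so the net change is 0.716 mm (segment shortens).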